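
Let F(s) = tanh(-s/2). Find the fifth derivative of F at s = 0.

The coefficient of s^5 in the expansion is -1/240, so F^(5)(0) = 5! * (-1/240) = -1/2.

-1/2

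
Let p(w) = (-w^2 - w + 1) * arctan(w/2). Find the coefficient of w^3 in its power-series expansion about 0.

Shift and add copies of the series according to the polynomial's terms.
p(0) = 0
p′(0) = 1/2
p′′(0) = -1
p′′′(0) = -13/4
So c_3 = p′′′(0)/3! = -13/24.

-13/24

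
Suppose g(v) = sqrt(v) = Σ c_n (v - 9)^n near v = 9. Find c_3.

1/3888

[(v - 9)^0] = 3;  [(v - 9)^1] = 1/6;  [(v - 9)^2] = -1/216;  [(v - 9)^3] = 1/3888.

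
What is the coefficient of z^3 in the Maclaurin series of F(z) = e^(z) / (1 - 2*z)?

Use 1/(1 - r) = Σ r^k on the denominator, then take the Cauchy product.
F(0) = 1
F′(0) = 3
F′′(0) = 13
F′′′(0) = 79
Dividing each by k! gives the coefficients c_0, ..., c_3.

79/6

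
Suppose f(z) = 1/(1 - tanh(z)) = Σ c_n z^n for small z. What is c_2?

1

Substitute the inner expansion into the outer series and collect powers.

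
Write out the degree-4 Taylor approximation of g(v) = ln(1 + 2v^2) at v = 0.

g(0) = 0
g′(0) = 0
g′′(0) = 4
g′′′(0) = 0
g^(4)(0) = -48

-2*v^4 + 2*v^2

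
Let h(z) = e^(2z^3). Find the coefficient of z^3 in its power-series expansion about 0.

2

Use the known series and substitute for the argument.
[z^0] = 1;  [z^1] = 0;  [z^2] = 0;  [z^3] = 2.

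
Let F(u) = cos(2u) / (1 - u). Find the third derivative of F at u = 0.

-6

Use 1/(1 - r) = Σ r^k on the denominator, then take the Cauchy product.
From the series, [u^3] F = -1; multiply by 3! = 6 to get -6.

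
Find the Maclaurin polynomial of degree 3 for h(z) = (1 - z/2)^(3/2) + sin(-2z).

515*z^3/384 + 3*z^2/32 - 11*z/4 + 1

Combine the two series term by term.
[z^0] = 1;  [z^1] = -11/4;  [z^2] = 3/32;  [z^3] = 515/384.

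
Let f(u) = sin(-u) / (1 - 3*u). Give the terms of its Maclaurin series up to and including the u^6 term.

-9541*u^6/40 - 9541*u^5/120 - 53*u^4/2 - 53*u^3/6 - 3*u^2 - u

Use 1/(1 - r) = Σ r^k on the denominator, then take the Cauchy product.
f(0) = 0
f′(0) = -1
f′′(0) = -6
f′′′(0) = -53
f^(4)(0) = -636
f^(5)(0) = -9541
f^(6)(0) = -171738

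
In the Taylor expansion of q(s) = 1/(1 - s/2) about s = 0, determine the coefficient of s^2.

[s^0] = 1;  [s^1] = 1/2;  [s^2] = 1/4.

1/4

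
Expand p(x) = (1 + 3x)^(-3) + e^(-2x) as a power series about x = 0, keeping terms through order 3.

-814*x^3/3 + 56*x^2 - 11*x + 2

Expand each term separately and add.
p(0) = 2
p′(0) = -11
p′′(0) = 112
p′′′(0) = -1628
Then c_k = p^(k)(0)/k! gives each Taylor coefficient.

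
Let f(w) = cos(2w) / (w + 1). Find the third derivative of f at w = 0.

Multiply the numerator's expansion by the denominator's geometric series.
The coefficient of w^3 in the expansion is 1, so f′′′(0) = 3! * (1) = 6.

6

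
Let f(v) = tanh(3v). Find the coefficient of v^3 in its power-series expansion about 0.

-9

f(0) = 0
f′(0) = 3
f′′(0) = 0
f′′′(0) = -54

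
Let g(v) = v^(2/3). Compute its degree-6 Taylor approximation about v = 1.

Use the known series and substitute for the argument.
g(1) = 1
g′(1) = 2/3
g′′(1) = -2/9
g′′′(1) = 8/27
g^(4)(1) = -56/81
g^(5)(1) = 560/243
g^(6)(1) = -7280/729
The Taylor polynomial is Σ g^(k)(1)/k! · (v - 1)^k.

-91*(v - 1)^6/6561 + 14*(v - 1)^5/729 - 7*(v - 1)^4/243 + 4*(v - 1)^3/81 - (v - 1)^2/9 + 2*(v - 1)/3 + 1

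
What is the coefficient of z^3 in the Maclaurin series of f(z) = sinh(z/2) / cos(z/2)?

1/12

Invert the denominator's series and multiply.
f(0) = 0
f′(0) = 1/2
f′′(0) = 0
f′′′(0) = 1/2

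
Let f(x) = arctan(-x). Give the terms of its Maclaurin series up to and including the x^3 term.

f(0) = 0
f′(0) = -1
f′′(0) = 0
f′′′(0) = 2
Dividing each by k! gives the coefficients c_0, ..., c_3.

x^3/3 - x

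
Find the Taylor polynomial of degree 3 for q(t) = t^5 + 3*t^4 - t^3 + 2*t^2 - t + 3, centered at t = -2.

[(t + 2)^0] = 37;  [(t + 2)^1] = -37;  [(t + 2)^2] = 0;  [(t + 2)^3] = 15.

15*(t + 2)^3 - 37*(t + 2) + 37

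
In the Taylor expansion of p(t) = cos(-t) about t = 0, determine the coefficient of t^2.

-1/2

p(0) = 1
p′(0) = 0
p′′(0) = -1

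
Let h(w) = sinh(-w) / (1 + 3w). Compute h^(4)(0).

660

Take the Cauchy product of the two expansions.
The coefficient of w^4 in the expansion is 55/2, so h^(4)(0) = 4! * (55/2) = 660.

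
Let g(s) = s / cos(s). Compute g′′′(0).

Divide the numerator series by the denominator series (power-series long division).
The coefficient of s^3 in the expansion is 1/2, so g′′′(0) = 3! * (1/2) = 3.

3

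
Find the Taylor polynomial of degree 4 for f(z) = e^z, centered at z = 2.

[(z - 2)^0] = e^(2);  [(z - 2)^1] = e^(2);  [(z - 2)^2] = e^(2)/2;  [(z - 2)^3] = e^(2)/6;  [(z - 2)^4] = e^(2)/24.

(z - 2)^4*e^(2)/24 + (z - 2)^3*e^(2)/6 + (z - 2)^2*e^(2)/2 + (z - 2)*e^(2) + e^(2)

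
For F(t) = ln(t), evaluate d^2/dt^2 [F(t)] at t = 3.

The coefficient of (t - 3)^2 in the expansion is -1/18, so F′′(3) = 2! * (-1/18) = -1/9.

-1/9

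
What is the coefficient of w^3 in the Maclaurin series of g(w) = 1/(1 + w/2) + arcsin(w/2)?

-5/48

Expand each term separately and add.
g(0) = 1
g′(0) = 0
g′′(0) = 1/2
g′′′(0) = -5/8
So c_3 = g′′′(0)/3! = -5/48.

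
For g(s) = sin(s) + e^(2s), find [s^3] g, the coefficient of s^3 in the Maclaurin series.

7/6

Combine the two series term by term.
g(0) = 1
g′(0) = 3
g′′(0) = 4
g′′′(0) = 7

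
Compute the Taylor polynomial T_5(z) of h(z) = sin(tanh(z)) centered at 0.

Compose series: expand the inner function first, then feed it into the outer expansion.
h(0) = 0
h′(0) = 1
h′′(0) = 0
h′′′(0) = -3
h^(4)(0) = 0
h^(5)(0) = 37

37*z^5/120 - z^3/2 + z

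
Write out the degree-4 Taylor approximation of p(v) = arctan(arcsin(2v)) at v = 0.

Let u equal the inner series; expand the outer function in u and truncate.

-4*v^3/3 + 2*v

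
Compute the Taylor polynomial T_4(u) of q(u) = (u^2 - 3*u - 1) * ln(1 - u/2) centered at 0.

Multiply each power in the prefactor through the base expansion.
q(0) = 0
q′(0) = 1/2
q′′(0) = 13/4
q′′′(0) = -1/2
q^(4)(0) = 3/8
Then c_k = q^(k)(0)/k! gives each Taylor coefficient.

u^4/64 - u^3/12 + 13*u^2/8 + u/2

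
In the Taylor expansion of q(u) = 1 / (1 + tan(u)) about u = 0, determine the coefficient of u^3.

-4/3

Expand as Σ (-1)^k u^k with u equal to the inner function's series.
[u^0] = 1;  [u^1] = -1;  [u^2] = 1;  [u^3] = -4/3.
So c_3 = q′′′(0)/3! = -4/3.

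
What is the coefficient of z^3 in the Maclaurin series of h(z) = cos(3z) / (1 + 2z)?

Expand each factor separately, then convolve coefficients.
h(0) = 1
h′(0) = -2
h′′(0) = -1
h′′′(0) = 6

1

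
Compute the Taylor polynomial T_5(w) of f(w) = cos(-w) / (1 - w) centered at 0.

13*w^5/24 + 13*w^4/24 + w^3/2 + w^2/2 + w + 1

Write out both Maclaurin series and multiply, keeping only the needed powers.
f(0) = 1
f′(0) = 1
f′′(0) = 1
f′′′(0) = 3
f^(4)(0) = 13
f^(5)(0) = 65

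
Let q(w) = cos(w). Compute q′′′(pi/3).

The coefficient of (w - pi/3)^3 in the expansion is sqrt(3)/12, so q′′′(pi/3) = 3! * (sqrt(3)/12) = sqrt(3)/2.

sqrt(3)/2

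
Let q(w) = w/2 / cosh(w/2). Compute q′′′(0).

Write the quotient as an unknown series and match coefficients against numerator = denominator · series.
The coefficient of w^3 in the expansion is -1/16, so q′′′(0) = 3! * (-1/16) = -3/8.

-3/8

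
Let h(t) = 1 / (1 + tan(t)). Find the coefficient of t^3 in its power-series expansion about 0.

Write 1/(1+u) = 1 - u + u^2 - u^3 + ... and substitute the series for u.
h(0) = 1
h′(0) = -1
h′′(0) = 2
h′′′(0) = -8

-4/3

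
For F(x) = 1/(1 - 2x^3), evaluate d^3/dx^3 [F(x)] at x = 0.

12

From the series, [x^3] F = 2; multiply by 3! = 6 to get 12.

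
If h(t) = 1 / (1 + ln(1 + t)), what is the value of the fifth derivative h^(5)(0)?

Expand as Σ (-1)^k u^k with u equal to the inner function's series.
The coefficient of t^5 in the expansion is -347/60, so h^(5)(0) = 5! * (-347/60) = -694.

-694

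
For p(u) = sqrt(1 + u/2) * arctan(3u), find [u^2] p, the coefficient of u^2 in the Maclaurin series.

Take the Cauchy product of the two expansions.
[u^0] = 0;  [u^1] = 3;  [u^2] = 3/4.

3/4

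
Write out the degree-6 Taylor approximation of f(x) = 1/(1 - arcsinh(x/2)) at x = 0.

Substitute the inner expansion into the outer series and collect powers.
[x^0] = 1;  [x^1] = 1/2;  [x^2] = 1/4;  [x^3] = 5/48;  [x^4] = 1/24;  [x^5] = 23/1280;  [x^6] = 23/2880.

23*x^6/2880 + 23*x^5/1280 + x^4/24 + 5*x^3/48 + x^2/4 + x/2 + 1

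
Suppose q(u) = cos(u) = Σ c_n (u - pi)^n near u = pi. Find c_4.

q(pi) = -1
q′(pi) = 0
q′′(pi) = 1
q′′′(pi) = 0
q^(4)(pi) = -1

-1/24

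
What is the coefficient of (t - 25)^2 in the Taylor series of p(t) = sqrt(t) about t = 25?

Apply the Taylor formula c_k = f^(k)(a)/k!.
[(t - 25)^0] = 5;  [(t - 25)^1] = 1/10;  [(t - 25)^2] = -1/1000.
So c_2 = p′′(25)/2! = -1/1000.

-1/1000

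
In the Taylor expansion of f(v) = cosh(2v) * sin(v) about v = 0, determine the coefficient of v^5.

Take the Cauchy product of the two expansions.
So c_5 = f^(5)(0)/5! = 41/120.

41/120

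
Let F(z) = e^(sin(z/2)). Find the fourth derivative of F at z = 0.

-3/16

Substitute the inner expansion into the outer series and collect powers.
From the series, [z^4] F = -1/128; multiply by 4! = 24 to get -3/16.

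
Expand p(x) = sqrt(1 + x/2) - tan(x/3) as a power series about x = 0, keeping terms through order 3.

-47*x^3/10368 - x^2/32 - x/12 + 1

Add the two expansions coefficient-wise.
p(0) = 1
p′(0) = -1/12
p′′(0) = -1/16
p′′′(0) = -47/1728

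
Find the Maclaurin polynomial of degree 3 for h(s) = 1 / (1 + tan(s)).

-4*s^3/3 + s^2 - s + 1

Expand as Σ (-1)^k u^k with u equal to the inner function's series.
h(0) = 1
h′(0) = -1
h′′(0) = 2
h′′′(0) = -8
Then c_k = h^(k)(0)/k! gives each Taylor coefficient.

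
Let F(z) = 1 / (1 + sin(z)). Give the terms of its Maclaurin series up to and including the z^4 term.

Expand as Σ (-1)^k u^k with u equal to the inner function's series.
[z^0] = 1;  [z^1] = -1;  [z^2] = 1;  [z^3] = -5/6;  [z^4] = 2/3.

2*z^4/3 - 5*z^3/6 + z^2 - z + 1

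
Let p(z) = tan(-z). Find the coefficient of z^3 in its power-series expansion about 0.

-1/3

[z^0] = 0;  [z^1] = -1;  [z^2] = 0;  [z^3] = -1/3.
So c_3 = p′′′(0)/3! = -1/3.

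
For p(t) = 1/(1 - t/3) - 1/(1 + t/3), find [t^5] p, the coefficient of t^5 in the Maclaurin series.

2/243

Add the two expansions coefficient-wise.
[t^0] = 0;  [t^1] = 2/3;  [t^2] = 0;  [t^3] = 2/27;  [t^4] = 0;  [t^5] = 2/243.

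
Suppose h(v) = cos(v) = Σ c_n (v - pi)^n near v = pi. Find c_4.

-1/24

h(pi) = -1
h′(pi) = 0
h′′(pi) = 1
h′′′(pi) = 0
h^(4)(pi) = -1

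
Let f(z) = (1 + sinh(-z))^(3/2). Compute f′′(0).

3/4

Substitute the inner expansion into the outer series and collect powers.
The coefficient of z^2 in the expansion is 3/8, so f′′(0) = 2! * (3/8) = 3/4.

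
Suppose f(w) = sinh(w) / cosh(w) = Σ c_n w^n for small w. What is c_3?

Write the quotient as an unknown series and match coefficients against numerator = denominator · series.
f(0) = 0
f′(0) = 1
f′′(0) = 0
f′′′(0) = -2
Dividing each by k! gives the coefficients c_0, ..., c_3.

-1/3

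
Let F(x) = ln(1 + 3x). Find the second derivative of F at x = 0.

Use the known series and substitute for the argument.
The coefficient of x^2 in the expansion is -9/2, so F′′(0) = 2! * (-9/2) = -9.

-9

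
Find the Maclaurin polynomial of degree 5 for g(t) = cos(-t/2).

[t^0] = 1;  [t^1] = 0;  [t^2] = -1/8;  [t^3] = 0;  [t^4] = 1/384;  [t^5] = 0.

t^4/384 - t^2/8 + 1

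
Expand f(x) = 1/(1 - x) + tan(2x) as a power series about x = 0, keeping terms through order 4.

x^4 + 11*x^3/3 + x^2 + 3*x + 1

Combine the two series term by term.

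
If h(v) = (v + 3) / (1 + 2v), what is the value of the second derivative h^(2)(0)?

20

Shift and add copies of the series according to the polynomial's terms.
The coefficient of v^2 in the expansion is 10, so h′′(0) = 2! * (10) = 20.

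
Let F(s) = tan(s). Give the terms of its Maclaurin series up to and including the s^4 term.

F(0) = 0
F′(0) = 1
F′′(0) = 0
F′′′(0) = 2
F^(4)(0) = 0
Then c_k = F^(k)(0)/k! gives each Taylor coefficient.

s^3/3 + s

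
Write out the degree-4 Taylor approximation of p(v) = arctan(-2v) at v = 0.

p(0) = 0
p′(0) = -2
p′′(0) = 0
p′′′(0) = 16
p^(4)(0) = 0
The Taylor polynomial is Σ p^(k)(0)/k! · v^k.

8*v^3/3 - 2*v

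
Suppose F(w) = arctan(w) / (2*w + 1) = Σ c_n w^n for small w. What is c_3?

11/3

Multiply the numerator's expansion by the denominator's geometric series.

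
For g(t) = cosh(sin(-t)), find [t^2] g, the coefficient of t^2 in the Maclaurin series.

1/2

Substitute the inner expansion into the outer series and collect powers.
So c_2 = g′′(0)/2! = 1/2.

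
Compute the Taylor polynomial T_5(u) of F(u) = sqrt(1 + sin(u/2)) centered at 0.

Plug the Maclaurin series of the inner function into that of the outer and collect terms.

u^5/122880 + u^4/6144 - u^3/384 - u^2/32 + u/4 + 1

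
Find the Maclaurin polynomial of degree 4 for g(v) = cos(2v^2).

[v^0] = 1;  [v^1] = 0;  [v^2] = 0;  [v^3] = 0;  [v^4] = -2.

1 - 2*v^4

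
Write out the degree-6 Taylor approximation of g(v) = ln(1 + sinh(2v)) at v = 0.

Plug the Maclaurin series of the inner function into that of the outer and collect terms.
[v^0] = 0;  [v^1] = 2;  [v^2] = -2;  [v^3] = 4;  [v^4] = -20/3;  [v^5] = 12;  [v^6] = -1024/45.

-1024*v^6/45 + 12*v^5 - 20*v^4/3 + 4*v^3 - 2*v^2 + 2*v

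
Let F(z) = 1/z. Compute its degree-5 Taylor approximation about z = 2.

-(z - 2)^5/64 + (z - 2)^4/32 - (z - 2)^3/16 + (z - 2)^2/8 - (z - 2)/4 + 1/2

Differentiate repeatedly and evaluate at the center.
[(z - 2)^0] = 1/2;  [(z - 2)^1] = -1/4;  [(z - 2)^2] = 1/8;  [(z - 2)^3] = -1/16;  [(z - 2)^4] = 1/32;  [(z - 2)^5] = -1/64.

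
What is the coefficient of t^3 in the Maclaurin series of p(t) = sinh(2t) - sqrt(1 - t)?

67/48

Add the two expansions coefficient-wise.
p(0) = -1
p′(0) = 5/2
p′′(0) = 1/4
p′′′(0) = 67/8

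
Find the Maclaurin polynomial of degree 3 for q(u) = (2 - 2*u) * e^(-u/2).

Distribute the polynomial across the series and collect like powers.
[u^0] = 2;  [u^1] = -3;  [u^2] = 5/4;  [u^3] = -7/24.

-7*u^3/24 + 5*u^2/4 - 3*u + 2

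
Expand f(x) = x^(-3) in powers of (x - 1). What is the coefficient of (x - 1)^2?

f(1) = 1
f′(1) = -3
f′′(1) = 12
Then c_k = f^(k)(1)/k! gives each Taylor coefficient.

6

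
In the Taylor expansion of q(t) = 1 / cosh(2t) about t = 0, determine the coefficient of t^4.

10/3

Invert the denominator's series and multiply.
q(0) = 1
q′(0) = 0
q′′(0) = -4
q′′′(0) = 0
q^(4)(0) = 80
The Taylor polynomial is Σ q^(k)(0)/k! · t^k.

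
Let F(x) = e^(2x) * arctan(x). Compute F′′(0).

4

Multiply the two series term by term and collect like powers.
The coefficient of x^2 in the expansion is 2, so F′′(0) = 2! * (2) = 4.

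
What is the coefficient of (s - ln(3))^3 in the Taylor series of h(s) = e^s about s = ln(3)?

1/2

Use the known series and substitute for the argument.
h(ln(3)) = 3
h′(ln(3)) = 3
h′′(ln(3)) = 3
h′′′(ln(3)) = 3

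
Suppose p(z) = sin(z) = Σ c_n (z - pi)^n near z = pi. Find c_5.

Differentiate repeatedly and evaluate at the center.
p(pi) = 0
p′(pi) = -1
p′′(pi) = 0
p′′′(pi) = 1
p^(4)(pi) = 0
p^(5)(pi) = -1
Then c_k = p^(k)(pi)/k! gives each Taylor coefficient.

-1/120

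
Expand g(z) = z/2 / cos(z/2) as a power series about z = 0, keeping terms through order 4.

Invert the denominator's series and multiply.
[z^0] = 0;  [z^1] = 1/2;  [z^2] = 0;  [z^3] = 1/16;  [z^4] = 0.

z^3/16 + z/2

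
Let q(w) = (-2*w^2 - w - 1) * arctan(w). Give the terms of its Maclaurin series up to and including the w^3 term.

-5*w^3/3 - w^2 - w

Distribute the polynomial across the series and collect like powers.
q(0) = 0
q′(0) = -1
q′′(0) = -2
q′′′(0) = -10
The Taylor polynomial is Σ q^(k)(0)/k! · w^k.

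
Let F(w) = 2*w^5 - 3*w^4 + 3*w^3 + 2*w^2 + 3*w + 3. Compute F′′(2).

216

Apply the Taylor formula c_k = f^(k)(a)/k!.
The coefficient of (w - 2)^2 in the expansion is 108, so F′′(2) = 2! * (108) = 216.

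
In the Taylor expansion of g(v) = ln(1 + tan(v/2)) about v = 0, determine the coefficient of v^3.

1/12

Compose series: expand the inner function first, then feed it into the outer expansion.
g(0) = 0
g′(0) = 1/2
g′′(0) = -1/4
g′′′(0) = 1/2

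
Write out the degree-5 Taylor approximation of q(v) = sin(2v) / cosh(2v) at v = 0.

48*v^5/5 - 16*v^3/3 + 2*v

Divide the numerator series by the denominator series (power-series long division).
q(0) = 0
q′(0) = 2
q′′(0) = 0
q′′′(0) = -32
q^(4)(0) = 0
q^(5)(0) = 1152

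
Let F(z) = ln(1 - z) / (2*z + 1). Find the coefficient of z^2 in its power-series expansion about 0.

3/2

Expand 1/(denominator) as a geometric series and multiply by the numerator's series.
[z^0] = 0;  [z^1] = -1;  [z^2] = 3/2.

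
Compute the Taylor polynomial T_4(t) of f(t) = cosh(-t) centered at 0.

t^4/24 + t^2/2 + 1

Differentiate repeatedly and evaluate at the center.
f(0) = 1
f′(0) = 0
f′′(0) = 1
f′′′(0) = 0
f^(4)(0) = 1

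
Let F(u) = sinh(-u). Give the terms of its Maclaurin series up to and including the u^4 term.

-u^3/6 - u

[u^0] = 0;  [u^1] = -1;  [u^2] = 0;  [u^3] = -1/6;  [u^4] = 0.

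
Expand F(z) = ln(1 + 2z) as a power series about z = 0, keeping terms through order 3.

8*z^3/3 - 2*z^2 + 2*z

Apply the Taylor formula c_k = f^(k)(a)/k!.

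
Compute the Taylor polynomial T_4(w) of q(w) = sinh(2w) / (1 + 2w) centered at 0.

Multiply the two series term by term and collect like powers.
q(0) = 0
q′(0) = 2
q′′(0) = -8
q′′′(0) = 56
q^(4)(0) = -448
Dividing each by k! gives the coefficients c_0, ..., c_4.

-56*w^4/3 + 28*w^3/3 - 4*w^2 + 2*w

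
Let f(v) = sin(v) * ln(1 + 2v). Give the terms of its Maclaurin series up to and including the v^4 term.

Multiply the two series term by term and collect like powers.
f(0) = 0
f′(0) = 0
f′′(0) = 4
f′′′(0) = -12
f^(4)(0) = 56
Dividing each by k! gives the coefficients c_0, ..., c_4.

7*v^4/3 - 2*v^3 + 2*v^2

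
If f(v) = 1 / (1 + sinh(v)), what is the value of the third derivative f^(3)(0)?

-7

Use the geometric series for the reciprocal, then substitute.
From the series, [v^3] f = -7/6; multiply by 3! = 6 to get -7.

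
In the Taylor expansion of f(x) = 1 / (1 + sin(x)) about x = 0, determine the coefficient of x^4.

Expand as Σ (-1)^k u^k with u equal to the inner function's series.
f(0) = 1
f′(0) = -1
f′′(0) = 2
f′′′(0) = -5
f^(4)(0) = 16
So c_4 = f^(4)(0)/4! = 2/3.

2/3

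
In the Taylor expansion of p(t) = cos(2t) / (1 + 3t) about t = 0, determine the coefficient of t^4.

Expand each factor separately, then convolve coefficients.
p(0) = 1
p′(0) = -3
p′′(0) = 14
p′′′(0) = -126
p^(4)(0) = 1528
So c_4 = p^(4)(0)/4! = 191/3.

191/3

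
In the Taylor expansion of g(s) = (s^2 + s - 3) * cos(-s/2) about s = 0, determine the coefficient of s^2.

Distribute the polynomial across the series and collect like powers.

11/8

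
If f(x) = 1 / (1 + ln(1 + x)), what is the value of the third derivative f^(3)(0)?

Use the geometric series for the reciprocal, then substitute.
From the series, [x^3] f = -7/3; multiply by 3! = 6 to get -14.

-14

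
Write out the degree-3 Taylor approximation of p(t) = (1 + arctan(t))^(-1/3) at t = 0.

-5*t^3/81 + 2*t^2/9 - t/3 + 1

Let u equal the inner series; expand the outer function in u and truncate.
p(0) = 1
p′(0) = -1/3
p′′(0) = 4/9
p′′′(0) = -10/27
Dividing each by k! gives the coefficients c_0, ..., c_3.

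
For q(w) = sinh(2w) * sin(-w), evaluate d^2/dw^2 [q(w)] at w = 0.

-4

Expand each factor separately, then convolve coefficients.
The coefficient of w^2 in the expansion is -2, so q′′(0) = 2! * (-2) = -4.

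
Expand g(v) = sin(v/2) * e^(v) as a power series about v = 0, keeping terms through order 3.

Write out both Maclaurin series and multiply, keeping only the needed powers.
[v^0] = 0;  [v^1] = 1/2;  [v^2] = 1/2;  [v^3] = 11/48.

11*v^3/48 + v^2/2 + v/2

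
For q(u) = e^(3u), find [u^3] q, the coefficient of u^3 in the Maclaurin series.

9/2

q(0) = 1
q′(0) = 3
q′′(0) = 9
q′′′(0) = 27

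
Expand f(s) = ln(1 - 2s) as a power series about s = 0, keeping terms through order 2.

Apply the Taylor formula c_k = f^(k)(a)/k!.
[s^0] = 0;  [s^1] = -2;  [s^2] = -2.

-2*s^2 - 2*s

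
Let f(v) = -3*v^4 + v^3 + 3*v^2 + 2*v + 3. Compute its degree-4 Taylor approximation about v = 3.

-3*(v - 3)^4 - 35*(v - 3)^3 - 150*(v - 3)^2 - 277*(v - 3) - 180

f(3) = -180
f′(3) = -277
f′′(3) = -300
f′′′(3) = -210
f^(4)(3) = -72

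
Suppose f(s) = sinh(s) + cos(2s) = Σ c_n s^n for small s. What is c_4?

Combine the two series term by term.
f(0) = 1
f′(0) = 1
f′′(0) = -4
f′′′(0) = 1
f^(4)(0) = 16

2/3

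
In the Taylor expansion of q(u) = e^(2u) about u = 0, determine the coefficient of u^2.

q(0) = 1
q′(0) = 2
q′′(0) = 4
Dividing each by k! gives the coefficients c_0, ..., c_2.

2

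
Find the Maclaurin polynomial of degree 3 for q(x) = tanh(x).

[x^0] = 0;  [x^1] = 1;  [x^2] = 0;  [x^3] = -1/3.

-x^3/3 + x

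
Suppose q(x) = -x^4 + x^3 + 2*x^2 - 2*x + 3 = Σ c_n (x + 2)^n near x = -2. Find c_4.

q(-2) = -9
q′(-2) = 34
q′′(-2) = -56
q′′′(-2) = 54
q^(4)(-2) = -24
So c_4 = q^(4)(-2)/4! = -1.

-1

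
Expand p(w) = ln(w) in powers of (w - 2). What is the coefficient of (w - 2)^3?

Compute the successive derivatives at the expansion point and divide by k!.
p(2) = ln(2)
p′(2) = 1/2
p′′(2) = -1/4
p′′′(2) = 1/4
So c_3 = p′′′(2)/3! = 1/24.

1/24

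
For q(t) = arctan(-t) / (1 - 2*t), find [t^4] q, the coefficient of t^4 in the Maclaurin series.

Multiply the numerator's expansion by the denominator's geometric series.
So c_4 = q^(4)(0)/4! = -22/3.

-22/3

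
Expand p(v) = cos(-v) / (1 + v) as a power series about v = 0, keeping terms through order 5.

Take the Cauchy product of the two expansions.
p(0) = 1
p′(0) = -1
p′′(0) = 1
p′′′(0) = -3
p^(4)(0) = 13
p^(5)(0) = -65
Then c_k = p^(k)(0)/k! gives each Taylor coefficient.

-13*v^5/24 + 13*v^4/24 - v^3/2 + v^2/2 - v + 1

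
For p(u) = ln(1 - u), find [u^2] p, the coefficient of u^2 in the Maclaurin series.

[u^0] = 0;  [u^1] = -1;  [u^2] = -1/2.

-1/2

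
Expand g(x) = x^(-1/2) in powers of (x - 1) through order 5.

-63*(x - 1)^5/256 + 35*(x - 1)^4/128 - 5*(x - 1)^3/16 + 3*(x - 1)^2/8 - (x - 1)/2 + 1

Compute the successive derivatives at the expansion point and divide by k!.
[(x - 1)^0] = 1;  [(x - 1)^1] = -1/2;  [(x - 1)^2] = 3/8;  [(x - 1)^3] = -5/16;  [(x - 1)^4] = 35/128;  [(x - 1)^5] = -63/256.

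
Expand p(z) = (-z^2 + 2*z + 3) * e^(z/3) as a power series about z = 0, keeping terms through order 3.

-11*z^3/54 - z^2/6 + 3*z + 3

Multiply each power in the prefactor through the base expansion.
[z^0] = 3;  [z^1] = 3;  [z^2] = -1/6;  [z^3] = -11/54.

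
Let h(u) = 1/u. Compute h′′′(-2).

Apply the Taylor formula c_k = f^(k)(a)/k!.
The coefficient of (u + 2)^3 in the expansion is -1/16, so h′′′(-2) = 3! * (-1/16) = -3/8.

-3/8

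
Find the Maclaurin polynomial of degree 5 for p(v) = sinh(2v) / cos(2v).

48*v^5/5 + 16*v^3/3 + 2*v

Invert the denominator's series and multiply.
p(0) = 0
p′(0) = 2
p′′(0) = 0
p′′′(0) = 32
p^(4)(0) = 0
p^(5)(0) = 1152
Then c_k = p^(k)(0)/k! gives each Taylor coefficient.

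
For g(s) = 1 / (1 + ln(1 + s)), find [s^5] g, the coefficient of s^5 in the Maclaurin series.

Use the geometric series for the reciprocal, then substitute.
g(0) = 1
g′(0) = -1
g′′(0) = 3
g′′′(0) = -14
g^(4)(0) = 88
g^(5)(0) = -694
So c_5 = g^(5)(0)/5! = -347/60.

-347/60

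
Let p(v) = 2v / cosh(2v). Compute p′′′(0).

Divide the numerator series by the denominator series (power-series long division).
The coefficient of v^3 in the expansion is -4, so p′′′(0) = 3! * (-4) = -24.

-24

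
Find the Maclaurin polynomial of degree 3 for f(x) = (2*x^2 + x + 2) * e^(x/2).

7*x^3/6 + 11*x^2/4 + 2*x + 2

Distribute the polynomial across the series and collect like powers.
[x^0] = 2;  [x^1] = 2;  [x^2] = 11/4;  [x^3] = 7/6.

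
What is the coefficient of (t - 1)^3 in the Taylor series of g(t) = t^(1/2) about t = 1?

[(t - 1)^0] = 1;  [(t - 1)^1] = 1/2;  [(t - 1)^2] = -1/8;  [(t - 1)^3] = 1/16.

1/16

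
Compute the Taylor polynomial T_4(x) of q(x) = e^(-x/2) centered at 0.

q(0) = 1
q′(0) = -1/2
q′′(0) = 1/4
q′′′(0) = -1/8
q^(4)(0) = 1/16
Dividing each by k! gives the coefficients c_0, ..., c_4.

x^4/384 - x^3/48 + x^2/8 - x/2 + 1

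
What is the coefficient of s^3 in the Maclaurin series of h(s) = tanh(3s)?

-9

[s^0] = 0;  [s^1] = 3;  [s^2] = 0;  [s^3] = -9.
So c_3 = h′′′(0)/3! = -9.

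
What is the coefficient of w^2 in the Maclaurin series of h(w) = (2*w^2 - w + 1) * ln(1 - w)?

1/2

Shift and add copies of the series according to the polynomial's terms.
h(0) = 0
h′(0) = -1
h′′(0) = 1
So c_2 = h′′(0)/2! = 1/2.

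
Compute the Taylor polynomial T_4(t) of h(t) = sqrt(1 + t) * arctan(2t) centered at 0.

Take the Cauchy product of the two expansions.
h(0) = 0
h′(0) = 2
h′′(0) = 2
h′′′(0) = -35/2
h^(4)(0) = -29

-29*t^4/24 - 35*t^3/12 + t^2 + 2*t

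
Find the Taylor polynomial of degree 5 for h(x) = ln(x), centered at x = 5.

(x - 5)^5/15625 - (x - 5)^4/2500 + (x - 5)^3/375 - (x - 5)^2/50 + (x - 5)/5 + ln(5)

Differentiate repeatedly and evaluate at the center.
[(x - 5)^0] = ln(5);  [(x - 5)^1] = 1/5;  [(x - 5)^2] = -1/50;  [(x - 5)^3] = 1/375;  [(x - 5)^4] = -1/2500;  [(x - 5)^5] = 1/15625.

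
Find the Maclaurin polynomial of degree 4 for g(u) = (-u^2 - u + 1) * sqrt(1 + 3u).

-477*u^4/128 + 21*u^3/16 - 29*u^2/8 + u/2 + 1

Multiply each power in the prefactor through the base expansion.
[u^0] = 1;  [u^1] = 1/2;  [u^2] = -29/8;  [u^3] = 21/16;  [u^4] = -477/128.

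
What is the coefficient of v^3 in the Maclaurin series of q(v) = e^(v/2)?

1/48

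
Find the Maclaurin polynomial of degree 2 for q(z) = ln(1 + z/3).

-z^2/18 + z/3

Differentiate repeatedly and evaluate at the center.
[z^0] = 0;  [z^1] = 1/3;  [z^2] = -1/18.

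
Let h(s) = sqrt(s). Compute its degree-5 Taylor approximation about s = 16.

h(16) = 4
h′(16) = 1/8
h′′(16) = -1/256
h′′′(16) = 3/8192
h^(4)(16) = -15/262144
h^(5)(16) = 105/8388608
Dividing each by k! gives the coefficients c_0, ..., c_5.

7*(s - 16)^5/67108864 - 5*(s - 16)^4/2097152 + (s - 16)^3/16384 - (s - 16)^2/512 + (s - 16)/8 + 4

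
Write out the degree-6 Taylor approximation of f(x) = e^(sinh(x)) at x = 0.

37*x^6/720 + x^5/10 + 5*x^4/24 + x^3/3 + x^2/2 + x + 1

Plug the Maclaurin series of the inner function into that of the outer and collect terms.
[x^0] = 1;  [x^1] = 1;  [x^2] = 1/2;  [x^3] = 1/3;  [x^4] = 5/24;  [x^5] = 1/10;  [x^6] = 37/720.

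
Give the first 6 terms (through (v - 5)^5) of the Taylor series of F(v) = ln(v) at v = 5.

F(5) = ln(5)
F′(5) = 1/5
F′′(5) = -1/25
F′′′(5) = 2/125
F^(4)(5) = -6/625
F^(5)(5) = 24/3125
Then c_k = F^(k)(5)/k! gives each Taylor coefficient.

(v - 5)^5/15625 - (v - 5)^4/2500 + (v - 5)^3/375 - (v - 5)^2/50 + (v - 5)/5 + ln(5)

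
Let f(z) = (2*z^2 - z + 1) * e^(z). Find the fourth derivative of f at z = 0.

Shift and add copies of the series according to the polynomial's terms.
From the series, [z^4] f = 7/8; multiply by 4! = 24 to get 21.

21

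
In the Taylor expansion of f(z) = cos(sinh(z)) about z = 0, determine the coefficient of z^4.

Plug the Maclaurin series of the inner function into that of the outer and collect terms.
f(0) = 1
f′(0) = 0
f′′(0) = -1
f′′′(0) = 0
f^(4)(0) = -3
So c_4 = f^(4)(0)/4! = -1/8.

-1/8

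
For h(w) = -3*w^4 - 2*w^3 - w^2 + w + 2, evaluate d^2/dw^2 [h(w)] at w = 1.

-50

The coefficient of (w - 1)^2 in the expansion is -25, so h′′(1) = 2! * (-25) = -50.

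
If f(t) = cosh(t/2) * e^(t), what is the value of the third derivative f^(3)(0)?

7/4

Take the Cauchy product of the two expansions.
The coefficient of t^3 in the expansion is 7/24, so f′′′(0) = 3! * (7/24) = 7/4.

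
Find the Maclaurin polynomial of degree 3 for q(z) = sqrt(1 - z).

Differentiate repeatedly and evaluate at the center.
[z^0] = 1;  [z^1] = -1/2;  [z^2] = -1/8;  [z^3] = -1/16.

-z^3/16 - z^2/8 - z/2 + 1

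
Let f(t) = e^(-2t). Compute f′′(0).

4

From the series, [t^2] f = 2; multiply by 2! = 2 to get 4.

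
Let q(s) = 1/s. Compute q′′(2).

1/4

From the series, [(s - 2)^2] q = 1/8; multiply by 2! = 2 to get 1/4.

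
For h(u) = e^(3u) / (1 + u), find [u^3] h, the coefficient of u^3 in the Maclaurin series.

2

Expand each factor separately, then convolve coefficients.
h(0) = 1
h′(0) = 2
h′′(0) = 5
h′′′(0) = 12
Dividing each by k! gives the coefficients c_0, ..., c_3.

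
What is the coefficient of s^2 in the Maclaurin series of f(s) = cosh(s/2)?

1/8

f(0) = 1
f′(0) = 0
f′′(0) = 1/4
So c_2 = f′′(0)/2! = 1/8.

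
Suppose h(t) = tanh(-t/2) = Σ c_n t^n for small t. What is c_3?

h(0) = 0
h′(0) = -1/2
h′′(0) = 0
h′′′(0) = 1/4
The Taylor polynomial is Σ h^(k)(0)/k! · t^k.

1/24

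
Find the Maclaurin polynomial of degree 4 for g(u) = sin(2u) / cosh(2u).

-16*u^3/3 + 2*u

Divide the numerator series by the denominator series (power-series long division).
g(0) = 0
g′(0) = 2
g′′(0) = 0
g′′′(0) = -32
g^(4)(0) = 0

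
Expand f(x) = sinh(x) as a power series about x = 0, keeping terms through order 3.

x^3/6 + x

Apply the Taylor formula c_k = f^(k)(a)/k!.
f(0) = 0
f′(0) = 1
f′′(0) = 0
f′′′(0) = 1
The Taylor polynomial is Σ f^(k)(0)/k! · x^k.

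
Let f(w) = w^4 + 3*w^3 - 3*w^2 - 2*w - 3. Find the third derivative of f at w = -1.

-6

From the series, [(w + 1)^3] f = -1; multiply by 3! = 6 to get -6.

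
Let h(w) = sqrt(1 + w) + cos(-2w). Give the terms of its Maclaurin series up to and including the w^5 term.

7*w^5/256 + 241*w^4/384 + w^3/16 - 17*w^2/8 + w/2 + 2

Add the two expansions coefficient-wise.
h(0) = 2
h′(0) = 1/2
h′′(0) = -17/4
h′′′(0) = 3/8
h^(4)(0) = 241/16
h^(5)(0) = 105/32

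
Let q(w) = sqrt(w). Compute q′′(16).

-1/256

From the series, [(w - 16)^2] q = -1/512; multiply by 2! = 2 to get -1/256.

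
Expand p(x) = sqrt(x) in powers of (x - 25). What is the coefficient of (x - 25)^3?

p(25) = 5
p′(25) = 1/10
p′′(25) = -1/500
p′′′(25) = 3/25000
Dividing each by k! gives the coefficients c_0, ..., c_3.

1/50000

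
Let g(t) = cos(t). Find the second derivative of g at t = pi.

The coefficient of (t - pi)^2 in the expansion is 1/2, so g′′(pi) = 2! * (1/2) = 1.

1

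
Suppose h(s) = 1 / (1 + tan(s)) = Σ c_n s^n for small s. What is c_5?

-32/15

Expand as Σ (-1)^k u^k with u equal to the inner function's series.
h(0) = 1
h′(0) = -1
h′′(0) = 2
h′′′(0) = -8
h^(4)(0) = 40
h^(5)(0) = -256
Then c_k = h^(k)(0)/k! gives each Taylor coefficient.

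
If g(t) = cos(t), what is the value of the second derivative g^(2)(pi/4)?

-sqrt(2)/2

The coefficient of (t - pi/4)^2 in the expansion is -sqrt(2)/4, so g′′(pi/4) = 2! * (-sqrt(2)/4) = -sqrt(2)/2.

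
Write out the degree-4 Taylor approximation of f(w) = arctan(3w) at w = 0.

-9*w^3 + 3*w

f(0) = 0
f′(0) = 3
f′′(0) = 0
f′′′(0) = -54
f^(4)(0) = 0
Dividing each by k! gives the coefficients c_0, ..., c_4.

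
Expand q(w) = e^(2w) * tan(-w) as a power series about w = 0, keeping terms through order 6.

Multiply the two series term by term and collect like powers.
[w^0] = 0;  [w^1] = -1;  [w^2] = -2;  [w^3] = -7/3;  [w^4] = -2;  [w^5] = -22/15;  [w^6] = -44/45.

-44*w^6/45 - 22*w^5/15 - 2*w^4 - 7*w^3/3 - 2*w^2 - w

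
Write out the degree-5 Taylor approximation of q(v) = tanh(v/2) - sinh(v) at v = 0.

Expand each term separately and add.
q(0) = 0
q′(0) = -1/2
q′′(0) = 0
q′′′(0) = -5/4
q^(4)(0) = 0
q^(5)(0) = -1/2

-v^5/240 - 5*v^3/24 - v/2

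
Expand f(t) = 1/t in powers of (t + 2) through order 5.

f(-2) = -1/2
f′(-2) = -1/4
f′′(-2) = -1/4
f′′′(-2) = -3/8
f^(4)(-2) = -3/4
f^(5)(-2) = -15/8
The Taylor polynomial is Σ f^(k)(-2)/k! · (t + 2)^k.

-(t + 2)^5/64 - (t + 2)^4/32 - (t + 2)^3/16 - (t + 2)^2/8 - (t + 2)/4 - 1/2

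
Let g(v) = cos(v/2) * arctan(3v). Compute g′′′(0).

Expand each factor separately, then convolve coefficients.
From the series, [v^3] g = -75/8; multiply by 3! = 6 to get -225/4.

-225/4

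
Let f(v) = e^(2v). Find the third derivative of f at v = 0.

8

The coefficient of v^3 in the expansion is 4/3, so f′′′(0) = 3! * (4/3) = 8.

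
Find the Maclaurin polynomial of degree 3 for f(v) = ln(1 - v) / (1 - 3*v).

Multiply the numerator's expansion by the denominator's geometric series.
f(0) = 0
f′(0) = -1
f′′(0) = -7
f′′′(0) = -65
The Taylor polynomial is Σ f^(k)(0)/k! · v^k.

-65*v^3/6 - 7*v^2/2 - v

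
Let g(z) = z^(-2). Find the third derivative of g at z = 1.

-24

The coefficient of (z - 1)^3 in the expansion is -4, so g′′′(1) = 3! * (-4) = -24.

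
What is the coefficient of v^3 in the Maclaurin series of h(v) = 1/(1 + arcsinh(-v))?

5/6

Compose series: expand the inner function first, then feed it into the outer expansion.
h(0) = 1
h′(0) = 1
h′′(0) = 2
h′′′(0) = 5
Then c_k = h^(k)(0)/k! gives each Taylor coefficient.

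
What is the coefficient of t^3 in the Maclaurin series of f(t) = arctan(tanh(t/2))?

Substitute the inner expansion into the outer series and collect powers.
[t^0] = 0;  [t^1] = 1/2;  [t^2] = 0;  [t^3] = -1/12.

-1/12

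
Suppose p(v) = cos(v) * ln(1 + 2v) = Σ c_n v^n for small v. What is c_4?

Take the Cauchy product of the two expansions.
p(0) = 0
p′(0) = 2
p′′(0) = -4
p′′′(0) = 10
p^(4)(0) = -72
Dividing each by k! gives the coefficients c_0, ..., c_4.

-3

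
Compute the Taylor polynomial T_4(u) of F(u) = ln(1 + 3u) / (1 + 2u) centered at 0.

-321*u^4/4 + 30*u^3 - 21*u^2/2 + 3*u

Take the Cauchy product of the two expansions.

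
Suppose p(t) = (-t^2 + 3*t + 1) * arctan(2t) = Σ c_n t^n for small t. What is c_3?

Distribute the polynomial across the series and collect like powers.
[t^0] = 0;  [t^1] = 2;  [t^2] = 6;  [t^3] = -14/3.
So c_3 = p′′′(0)/3! = -14/3.

-14/3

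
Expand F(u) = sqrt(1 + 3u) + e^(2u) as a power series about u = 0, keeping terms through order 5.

26539*u^5/3840 - 959*u^4/384 + 145*u^3/48 + 7*u^2/8 + 7*u/2 + 2

Add the two expansions coefficient-wise.
F(0) = 2
F′(0) = 7/2
F′′(0) = 7/4
F′′′(0) = 145/8
F^(4)(0) = -959/16
F^(5)(0) = 26539/32
Dividing each by k! gives the coefficients c_0, ..., c_5.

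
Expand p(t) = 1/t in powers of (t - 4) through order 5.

-(t - 4)^5/4096 + (t - 4)^4/1024 - (t - 4)^3/256 + (t - 4)^2/64 - (t - 4)/16 + 1/4

p(4) = 1/4
p′(4) = -1/16
p′′(4) = 1/32
p′′′(4) = -3/128
p^(4)(4) = 3/128
p^(5)(4) = -15/512
Dividing each by k! gives the coefficients c_0, ..., c_5.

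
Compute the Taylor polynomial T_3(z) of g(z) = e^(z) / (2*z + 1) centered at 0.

Expand 1/(denominator) as a geometric series and multiply by the numerator's series.
[z^0] = 1;  [z^1] = -1;  [z^2] = 5/2;  [z^3] = -29/6.

-29*z^3/6 + 5*z^2/2 - z + 1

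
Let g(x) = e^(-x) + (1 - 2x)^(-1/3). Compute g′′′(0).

197/27

Add the two expansions coefficient-wise.
From the series, [x^3] g = 197/162; multiply by 3! = 6 to get 197/27.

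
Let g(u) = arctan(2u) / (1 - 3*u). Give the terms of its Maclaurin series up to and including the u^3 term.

46*u^3/3 + 6*u^2 + 2*u

Multiply the numerator's expansion by the denominator's geometric series.
[u^0] = 0;  [u^1] = 2;  [u^2] = 6;  [u^3] = 46/3.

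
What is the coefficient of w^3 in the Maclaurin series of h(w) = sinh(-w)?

-1/6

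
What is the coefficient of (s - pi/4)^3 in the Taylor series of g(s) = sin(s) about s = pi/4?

-sqrt(2)/12

[(s - pi/4)^0] = sqrt(2)/2;  [(s - pi/4)^1] = sqrt(2)/2;  [(s - pi/4)^2] = -sqrt(2)/4;  [(s - pi/4)^3] = -sqrt(2)/12.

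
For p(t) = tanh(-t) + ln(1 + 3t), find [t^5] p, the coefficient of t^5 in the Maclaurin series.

Expand each term separately and add.
p(0) = 0
p′(0) = 2
p′′(0) = -9
p′′′(0) = 56
p^(4)(0) = -486
p^(5)(0) = 5816
So c_5 = p^(5)(0)/5! = 727/15.

727/15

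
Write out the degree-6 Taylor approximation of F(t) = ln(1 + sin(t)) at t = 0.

Compose series: expand the inner function first, then feed it into the outer expansion.
F(0) = 0
F′(0) = 1
F′′(0) = -1
F′′′(0) = 1
F^(4)(0) = -2
F^(5)(0) = 5
F^(6)(0) = -16
Dividing each by k! gives the coefficients c_0, ..., c_6.

-t^6/45 + t^5/24 - t^4/12 + t^3/6 - t^2/2 + t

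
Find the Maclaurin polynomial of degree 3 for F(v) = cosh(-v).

v^2/2 + 1

[v^0] = 1;  [v^1] = 0;  [v^2] = 1/2;  [v^3] = 0.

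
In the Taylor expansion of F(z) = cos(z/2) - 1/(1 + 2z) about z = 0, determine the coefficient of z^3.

8

Expand each term separately and add.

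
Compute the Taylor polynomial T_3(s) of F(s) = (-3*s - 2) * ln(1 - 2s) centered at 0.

Distribute the polynomial across the series and collect like powers.
F(0) = 0
F′(0) = 4
F′′(0) = 20
F′′′(0) = 68
Then c_k = F^(k)(0)/k! gives each Taylor coefficient.

34*s^3/3 + 10*s^2 + 4*s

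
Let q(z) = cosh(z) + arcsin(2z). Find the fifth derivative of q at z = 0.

288

Expand each term separately and add.
The coefficient of z^5 in the expansion is 12/5, so q^(5)(0) = 5! * (12/5) = 288.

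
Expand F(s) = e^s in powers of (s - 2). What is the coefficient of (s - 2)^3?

e^(2)/6

Use the known series and substitute for the argument.
F(2) = e^(2)
F′(2) = e^(2)
F′′(2) = e^(2)
F′′′(2) = e^(2)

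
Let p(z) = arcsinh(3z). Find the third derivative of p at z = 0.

-27

Differentiate repeatedly and evaluate at the center.
From the series, [z^3] p = -9/2; multiply by 3! = 6 to get -27.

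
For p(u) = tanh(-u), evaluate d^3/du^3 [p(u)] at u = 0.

The coefficient of u^3 in the expansion is 1/3, so p′′′(0) = 3! * (1/3) = 2.

2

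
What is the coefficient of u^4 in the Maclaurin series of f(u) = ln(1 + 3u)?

f(0) = 0
f′(0) = 3
f′′(0) = -9
f′′′(0) = 54
f^(4)(0) = -486
The Taylor polynomial is Σ f^(k)(0)/k! · u^k.

-81/4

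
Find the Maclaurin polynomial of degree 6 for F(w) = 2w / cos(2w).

Write the quotient as an unknown series and match coefficients against numerator = denominator · series.
F(0) = 0
F′(0) = 2
F′′(0) = 0
F′′′(0) = 24
F^(4)(0) = 0
F^(5)(0) = 800
F^(6)(0) = 0
The Taylor polynomial is Σ F^(k)(0)/k! · w^k.

20*w^5/3 + 4*w^3 + 2*w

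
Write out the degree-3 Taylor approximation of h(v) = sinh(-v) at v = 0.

Use the known series and substitute for the argument.
h(0) = 0
h′(0) = -1
h′′(0) = 0
h′′′(0) = -1

-v^3/6 - v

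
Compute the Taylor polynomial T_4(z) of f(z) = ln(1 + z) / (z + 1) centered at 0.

Expand 1/(denominator) as a geometric series and multiply by the numerator's series.
f(0) = 0
f′(0) = 1
f′′(0) = -3
f′′′(0) = 11
f^(4)(0) = -50

-25*z^4/12 + 11*z^3/6 - 3*z^2/2 + z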